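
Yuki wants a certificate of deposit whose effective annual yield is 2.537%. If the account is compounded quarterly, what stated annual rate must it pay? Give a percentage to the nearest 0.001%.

(1 + r/4)^4 − 1 = 0.02537, so 1 + r/4 = 1.02537^(1/4).
r/4 = 0.006283, so r = 0.025132 = 2.513%.

2.513%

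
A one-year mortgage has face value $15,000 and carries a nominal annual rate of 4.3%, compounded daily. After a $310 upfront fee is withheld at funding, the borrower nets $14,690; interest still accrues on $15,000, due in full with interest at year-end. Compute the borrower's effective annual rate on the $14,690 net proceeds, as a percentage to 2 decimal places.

6.60%

Amount owed after one year: 15,000 × (1 + 0.043/365)^365 = 15,000 × 1.043935 = $15,659.03.
Effective rate on net proceeds: 15,659.03 / 14,690 − 1 = 0.065965 = 6.60%.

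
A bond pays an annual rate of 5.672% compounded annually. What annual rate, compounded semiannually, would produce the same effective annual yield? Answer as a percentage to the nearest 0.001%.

5.594%

Compounded annually, EAR = nominal = 0.056720.
Solve (1 + r/2)^2 = 1.056720: r/2 = 1.056720^(1/2) − 1 = 0.027969, so r = 0.055938 = 5.594%.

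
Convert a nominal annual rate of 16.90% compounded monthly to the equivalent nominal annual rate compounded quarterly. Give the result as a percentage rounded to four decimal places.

EAR = (1 + 0.1690/12)^12 − 1 = 0.182725.
Solve (1 + r/4)^4 = 1.182725: r/4 = 1.182725^(1/4) − 1 = 0.042848, so r = 0.171391 = 17.1391%.

17.1391%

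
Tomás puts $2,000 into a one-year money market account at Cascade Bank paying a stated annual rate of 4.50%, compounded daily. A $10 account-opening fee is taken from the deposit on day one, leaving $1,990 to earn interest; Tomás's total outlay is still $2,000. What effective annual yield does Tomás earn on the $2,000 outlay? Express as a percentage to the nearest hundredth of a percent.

4.08%

Value after one year: 1,990 × (1 + 0.0450/365)^365 = 1,990 × 1.046025 = $2,081.59.
Effective yield on the $2,000 outlay: 2,081.59 / 2,000 − 1 = 0.040795 = 4.08%.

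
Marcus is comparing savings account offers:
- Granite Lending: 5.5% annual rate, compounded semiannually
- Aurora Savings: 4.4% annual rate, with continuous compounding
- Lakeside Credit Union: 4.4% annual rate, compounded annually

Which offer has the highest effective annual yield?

Granite Lending

Granite Lending: (1 + 0.055/2)^2 − 1 = 5.576%
Aurora Savings: e^0.044 − 1 = 4.498%
Lakeside Credit Union: compounded annually, EAR = 4.400%
The highest effective annual rate is Granite Lending at 5.576%.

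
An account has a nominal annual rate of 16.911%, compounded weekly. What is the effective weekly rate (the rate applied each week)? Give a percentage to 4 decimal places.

0.3252%

With a nominal annual rate compounded weekly, the periodic rate is the nominal rate divided by 52.
i = 0.16911 / 52 = 0.0032521 = 0.3252%.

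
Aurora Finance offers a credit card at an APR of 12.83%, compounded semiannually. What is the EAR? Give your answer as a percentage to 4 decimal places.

13.2415%

EAR = (1 + 0.1283/2)^2 − 1.
= (1 + 0.064150)^2 − 1 = 1.132415 − 1 = 13.2415%.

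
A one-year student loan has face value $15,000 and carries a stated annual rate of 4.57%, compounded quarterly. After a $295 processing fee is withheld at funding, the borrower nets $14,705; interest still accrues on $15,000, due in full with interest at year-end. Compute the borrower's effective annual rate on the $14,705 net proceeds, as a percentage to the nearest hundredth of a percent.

Amount owed after one year: 15,000 × (1 + 0.0457/4)^4 = 15,000 × 1.046489 = $15,697.34.
Effective rate on net proceeds: 15,697.34 / 14,705 − 1 = 0.067483 = 6.75%.

6.75%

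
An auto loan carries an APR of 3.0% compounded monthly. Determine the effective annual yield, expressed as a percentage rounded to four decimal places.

3.0416%

EAR = (1 + 0.030/12)^12 − 1.
= (1 + 0.002500)^12 − 1 = 1.030416 − 1 = 3.0416%.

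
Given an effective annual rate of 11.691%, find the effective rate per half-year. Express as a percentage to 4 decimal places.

The per-half-year rate i satisfies (1 + i)^2 = 1 + 0.11691.
i = 1.11691^(1/2) − 1 = 0.0568396 = 5.6840%.

5.6840%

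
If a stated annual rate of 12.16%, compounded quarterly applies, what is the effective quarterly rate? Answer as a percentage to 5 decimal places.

With a nominal annual rate compounded quarterly, the periodic rate is the nominal rate divided by 4.
i = 0.1216 / 4 = 0.0304000 = 3.04000%.

3.04000%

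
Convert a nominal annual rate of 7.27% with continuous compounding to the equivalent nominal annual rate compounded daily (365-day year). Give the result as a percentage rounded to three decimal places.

EAR under continuous compounding: e^0.0727 − 1 = 0.075408.
Solve (1 + r/365)^365 = 1.075408: r/365 = 1.075408^(1/365) − 1 = 0.000199, so r = 0.072707 = 7.271%.

7.271%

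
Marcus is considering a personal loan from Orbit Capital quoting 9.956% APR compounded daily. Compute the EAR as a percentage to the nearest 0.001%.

EAR = (1 + 0.09956/365)^365 − 1.
= (1 + 0.000273)^365 − 1 = 1.104670 − 1 = 10.467%.

10.467%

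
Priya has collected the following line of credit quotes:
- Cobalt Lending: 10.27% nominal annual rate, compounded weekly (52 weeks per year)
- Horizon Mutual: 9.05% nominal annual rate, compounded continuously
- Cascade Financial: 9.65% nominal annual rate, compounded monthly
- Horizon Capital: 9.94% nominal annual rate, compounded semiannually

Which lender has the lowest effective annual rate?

Cobalt Lending: (1 + 0.1027/52)^52 − 1 = 10.805%
Horizon Mutual: e^0.0905 − 1 = 9.472%
Cascade Financial: (1 + 0.0965/12)^12 − 1 = 10.088%
Horizon Capital: (1 + 0.0994/2)^2 − 1 = 10.187%
The lowest effective annual rate is Horizon Mutual at 9.472%.

Horizon Mutual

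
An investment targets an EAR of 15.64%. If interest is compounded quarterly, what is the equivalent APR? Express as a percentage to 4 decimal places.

(1 + r/4)^4 − 1 = 0.1564, so 1 + r/4 = 1.1564^(1/4).
r/4 = 0.036996, so r = 0.147983 = 14.7983%.

14.7983%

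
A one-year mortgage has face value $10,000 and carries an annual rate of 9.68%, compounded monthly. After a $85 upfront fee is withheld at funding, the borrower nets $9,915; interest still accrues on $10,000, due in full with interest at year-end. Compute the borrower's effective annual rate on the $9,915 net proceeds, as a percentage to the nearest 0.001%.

11.065%

Amount owed after one year: 10,000 × (1 + 0.0968/12)^12 = 10,000 × 1.101212 = $11,012.12.
Effective rate on net proceeds: 11,012.12 / 9,915 − 1 = 0.110653 = 11.065%.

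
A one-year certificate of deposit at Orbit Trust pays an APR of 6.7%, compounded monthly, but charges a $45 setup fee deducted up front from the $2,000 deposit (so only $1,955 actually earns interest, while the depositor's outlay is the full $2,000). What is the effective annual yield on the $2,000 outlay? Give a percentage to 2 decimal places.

Value after one year: 1,955 × (1 + 0.067/12)^12 = 1,955 × 1.069096 = $2,090.08.
Effective yield on the $2,000 outlay: 2,090.08 / 2,000 − 1 = 0.045042 = 4.50%.

4.50%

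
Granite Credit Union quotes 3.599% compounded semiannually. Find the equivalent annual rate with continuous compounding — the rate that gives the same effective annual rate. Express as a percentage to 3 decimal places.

EAR = (1 + 0.03599/2)^2 − 1 = 0.036314.
Equivalent continuous rate: r = ln(1 + 0.036314) = 0.035670 = 3.567%.

3.567%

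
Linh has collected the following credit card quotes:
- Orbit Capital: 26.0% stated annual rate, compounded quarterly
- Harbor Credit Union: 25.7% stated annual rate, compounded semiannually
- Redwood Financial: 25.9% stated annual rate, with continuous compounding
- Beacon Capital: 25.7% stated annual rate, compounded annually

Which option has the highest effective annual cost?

Redwood Financial

Orbit Capital: (1 + 0.260/4)^4 − 1 = 28.647%
Harbor Credit Union: (1 + 0.257/2)^2 − 1 = 27.351%
Redwood Financial: e^0.259 − 1 = 29.563%
Beacon Capital: compounded annually, EAR = 25.700%
The highest effective annual rate is Redwood Financial at 29.563%.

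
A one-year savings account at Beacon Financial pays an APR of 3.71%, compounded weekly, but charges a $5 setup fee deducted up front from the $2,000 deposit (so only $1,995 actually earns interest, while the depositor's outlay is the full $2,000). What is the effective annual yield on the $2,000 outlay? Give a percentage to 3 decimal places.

3.519%

Value after one year: 1,995 × (1 + 0.0371/52)^52 = 1,995 × 1.037783 = $2,070.38.
Effective yield on the $2,000 outlay: 2,070.38 / 2,000 − 1 = 0.035189 = 3.519%.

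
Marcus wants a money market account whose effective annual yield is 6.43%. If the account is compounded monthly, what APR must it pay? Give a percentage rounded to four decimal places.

(1 + r/12)^12 − 1 = 0.0643, so 1 + r/12 = 1.0643^(1/12).
r/12 = 0.005207, so r = 0.062479 = 6.2479%.

6.2479%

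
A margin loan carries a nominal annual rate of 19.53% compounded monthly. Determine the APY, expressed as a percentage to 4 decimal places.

EAR = (1 + 0.1953/12)^12 − 1.
= (1 + 0.016275)^12 − 1 = 1.213766 − 1 = 21.3766%.

21.3766%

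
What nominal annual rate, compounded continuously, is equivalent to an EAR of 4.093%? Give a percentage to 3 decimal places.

Continuous: nominal r satisfies e^r − 1 = 0.04093.
r = ln(1 + 0.04093) = ln(1.04093) = 0.040115 = 4.011%.

4.011%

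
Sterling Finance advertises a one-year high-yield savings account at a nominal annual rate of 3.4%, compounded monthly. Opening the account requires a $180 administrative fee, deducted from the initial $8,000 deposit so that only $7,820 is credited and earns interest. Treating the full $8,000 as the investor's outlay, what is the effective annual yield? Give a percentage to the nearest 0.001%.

1.126%

Value after one year: 7,820 × (1 + 0.034/12)^12 = 7,820 × 1.034535 = $8,090.06.
Effective yield on the $8,000 outlay: 8,090.06 / 8,000 − 1 = 0.011258 = 1.126%.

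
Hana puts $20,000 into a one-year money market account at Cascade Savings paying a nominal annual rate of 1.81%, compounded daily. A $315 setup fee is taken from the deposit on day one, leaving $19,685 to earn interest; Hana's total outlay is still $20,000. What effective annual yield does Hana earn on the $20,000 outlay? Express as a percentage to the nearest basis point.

0.22%

Value after one year: 19,685 × (1 + 0.0181/365)^365 = 19,685 × 1.018264 = $20,044.53.
Effective yield on the $20,000 outlay: 20,044.53 / 20,000 − 1 = 0.002227 = 0.22%.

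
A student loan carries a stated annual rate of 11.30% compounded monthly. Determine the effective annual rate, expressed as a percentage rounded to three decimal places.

EAR = (1 + 0.1130/12)^12 − 1.
= (1 + 0.009417)^12 − 1 = 1.119040 − 1 = 11.904%.

11.904%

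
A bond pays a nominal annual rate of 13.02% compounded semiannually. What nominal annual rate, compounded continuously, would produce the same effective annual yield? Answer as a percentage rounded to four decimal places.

EAR = (1 + 0.1302/2)^2 − 1 = 0.134438.
Equivalent continuous rate: r = ln(1 + 0.134438) = 0.126137 = 12.6137%.

12.6137%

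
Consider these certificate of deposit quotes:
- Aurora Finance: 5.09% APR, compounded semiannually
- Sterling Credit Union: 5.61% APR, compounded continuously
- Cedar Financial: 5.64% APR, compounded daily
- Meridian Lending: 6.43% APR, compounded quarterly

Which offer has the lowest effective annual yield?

Aurora Finance: (1 + 0.0509/2)^2 − 1 = 5.155%
Sterling Credit Union: e^0.0561 − 1 = 5.770%
Cedar Financial: (1 + 0.0564/365)^365 − 1 = 5.802%
Meridian Lending: (1 + 0.0643/4)^4 − 1 = 6.587%
The lowest effective annual rate is Aurora Finance at 5.155%.

Aurora Finance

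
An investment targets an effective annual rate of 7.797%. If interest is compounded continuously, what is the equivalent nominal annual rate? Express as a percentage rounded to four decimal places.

Continuous: nominal r satisfies e^r − 1 = 0.07797.
r = ln(1 + 0.07797) = ln(1.07797) = 0.075080 = 7.5080%.

7.5080%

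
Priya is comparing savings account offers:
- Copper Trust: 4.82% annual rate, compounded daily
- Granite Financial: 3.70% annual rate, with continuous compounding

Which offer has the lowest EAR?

Copper Trust: (1 + 0.0482/365)^365 − 1 = 4.938%
Granite Financial: e^0.0370 − 1 = 3.769%
The lowest effective annual rate is Granite Financial at 3.769%.

Granite Financial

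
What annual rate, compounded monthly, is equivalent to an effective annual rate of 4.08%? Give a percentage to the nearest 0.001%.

(1 + r/12)^12 − 1 = 0.0408, so 1 + r/12 = 1.0408^(1/12).
r/12 = 0.003338, so r = 0.040056 = 4.006%.

4.006%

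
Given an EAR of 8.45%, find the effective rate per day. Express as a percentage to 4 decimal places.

0.0222%

The per-day rate i satisfies (1 + i)^365 = 1 + 0.0845.
i = 1.0845^(1/365) − 1 = 0.0002223 = 0.0222%.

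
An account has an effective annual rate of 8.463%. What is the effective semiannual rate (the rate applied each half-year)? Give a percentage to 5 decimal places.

4.14557%

The per-half-year rate i satisfies (1 + i)^2 = 1 + 0.08463.
i = 1.08463^(1/2) − 1 = 0.0414557 = 4.14557%.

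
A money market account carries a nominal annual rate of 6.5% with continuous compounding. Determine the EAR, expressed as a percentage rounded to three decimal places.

6.716%

With continuous compounding, EAR = e^0.065 − 1.
e^0.065 = 1.067159, so EAR = 0.067159 = 6.716%.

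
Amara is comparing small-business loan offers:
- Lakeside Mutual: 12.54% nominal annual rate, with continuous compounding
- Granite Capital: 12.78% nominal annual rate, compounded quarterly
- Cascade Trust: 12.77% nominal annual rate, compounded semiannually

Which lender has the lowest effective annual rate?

Cascade Trust

Lakeside Mutual: e^0.1254 − 1 = 13.360%
Granite Capital: (1 + 0.1278/4)^4 − 1 = 13.406%
Cascade Trust: (1 + 0.1277/2)^2 − 1 = 13.178%
The lowest effective annual rate is Cascade Trust at 13.178%.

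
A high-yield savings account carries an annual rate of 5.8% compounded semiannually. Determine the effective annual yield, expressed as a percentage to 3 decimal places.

EAR = (1 + 0.058/2)^2 − 1.
= 1.058841 − 1 = 5.884%.

5.884%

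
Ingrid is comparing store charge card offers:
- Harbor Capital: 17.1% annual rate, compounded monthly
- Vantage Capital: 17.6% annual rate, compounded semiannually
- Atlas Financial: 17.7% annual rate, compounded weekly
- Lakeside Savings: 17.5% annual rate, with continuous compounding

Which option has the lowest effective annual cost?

Harbor Capital: (1 + 0.171/12)^12 − 1 = 18.506%
Vantage Capital: (1 + 0.176/2)^2 − 1 = 18.374%
Atlas Financial: (1 + 0.177/52)^52 − 1 = 19.327%
Lakeside Savings: e^0.175 − 1 = 19.125%
The lowest effective annual rate is Vantage Capital at 18.374%.

Vantage Capital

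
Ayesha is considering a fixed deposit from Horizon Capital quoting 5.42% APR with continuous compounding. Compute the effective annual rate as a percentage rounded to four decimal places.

With continuous compounding, EAR = e^0.0542 − 1.
e^0.0542 = 1.055696, so EAR = 0.055696 = 5.5696%.

5.5696%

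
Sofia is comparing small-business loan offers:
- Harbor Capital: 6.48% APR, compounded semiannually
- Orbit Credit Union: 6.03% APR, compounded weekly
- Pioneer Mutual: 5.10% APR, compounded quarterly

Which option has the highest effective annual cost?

Harbor Capital

Harbor Capital: (1 + 0.0648/2)^2 − 1 = 6.585%
Orbit Credit Union: (1 + 0.0603/52)^52 − 1 = 6.212%
Pioneer Mutual: (1 + 0.0510/4)^4 − 1 = 5.198%
The highest effective annual rate is Harbor Capital at 6.585%.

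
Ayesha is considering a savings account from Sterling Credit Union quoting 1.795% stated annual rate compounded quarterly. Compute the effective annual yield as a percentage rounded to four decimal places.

1.8071%

EAR = (1 + 0.01795/4)^4 − 1.
= (1 + 0.004488)^4 − 1 = 1.018071 − 1 = 1.8071%.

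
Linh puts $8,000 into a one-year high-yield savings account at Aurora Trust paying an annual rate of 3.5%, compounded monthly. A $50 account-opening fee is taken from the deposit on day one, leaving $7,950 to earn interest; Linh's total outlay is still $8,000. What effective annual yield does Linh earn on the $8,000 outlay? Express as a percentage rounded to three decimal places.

Value after one year: 7,950 × (1 + 0.035/12)^12 = 7,950 × 1.035567 = $8,232.76.
Effective yield on the $8,000 outlay: 8,232.76 / 8,000 − 1 = 0.029095 = 2.909%.

2.909%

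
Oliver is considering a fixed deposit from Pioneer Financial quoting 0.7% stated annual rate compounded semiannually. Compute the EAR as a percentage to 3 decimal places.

0.701%

EAR = (1 + 0.007/2)^2 − 1.
= 1.007012 − 1 = 0.701%.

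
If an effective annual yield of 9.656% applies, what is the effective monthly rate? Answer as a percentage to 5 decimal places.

The per-month rate i satisfies (1 + i)^12 = 1 + 0.09656.
i = 1.09656^(1/12) − 1 = 0.0077111 = 0.77111%.

0.77111%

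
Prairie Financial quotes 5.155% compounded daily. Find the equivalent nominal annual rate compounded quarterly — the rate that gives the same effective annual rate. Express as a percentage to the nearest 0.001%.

EAR = (1 + 0.05155/365)^365 − 1 = 0.052898.
Solve (1 + r/4)^4 = 1.052898: r/4 = 1.052898^(1/4) − 1 = 0.012970, so r = 0.051880 = 5.188%.

5.188%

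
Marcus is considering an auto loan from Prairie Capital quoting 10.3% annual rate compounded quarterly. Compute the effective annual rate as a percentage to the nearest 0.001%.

10.705%

EAR = (1 + 0.103/4)^4 − 1.
= 1.107047 − 1 = 10.705%.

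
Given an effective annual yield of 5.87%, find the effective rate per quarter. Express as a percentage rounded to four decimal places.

The per-quarter rate i satisfies (1 + i)^4 = 1 + 0.0587.
i = 1.0587^(1/4) − 1 = 0.0143626 = 1.4363%.

1.4363%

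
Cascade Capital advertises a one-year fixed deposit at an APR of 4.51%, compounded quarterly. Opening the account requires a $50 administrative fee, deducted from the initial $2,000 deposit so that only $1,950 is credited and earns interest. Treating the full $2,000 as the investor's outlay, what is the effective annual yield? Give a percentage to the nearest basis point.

Value after one year: 1,950 × (1 + 0.0451/4)^4 = 1,950 × 1.045869 = $2,039.44.
Effective yield on the $2,000 outlay: 2,039.44 / 2,000 − 1 = 0.019722 = 1.97%.

1.97%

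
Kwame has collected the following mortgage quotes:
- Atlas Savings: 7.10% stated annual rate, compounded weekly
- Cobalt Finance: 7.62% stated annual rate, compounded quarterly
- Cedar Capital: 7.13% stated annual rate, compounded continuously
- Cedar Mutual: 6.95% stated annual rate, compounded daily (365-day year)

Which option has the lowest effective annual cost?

Cedar Mutual

Atlas Savings: (1 + 0.0710/52)^52 − 1 = 7.353%
Cobalt Finance: (1 + 0.0762/4)^4 − 1 = 7.841%
Cedar Capital: e^0.0713 − 1 = 7.390%
Cedar Mutual: (1 + 0.0695/365)^365 − 1 = 7.196%
The lowest effective annual rate is Cedar Mutual at 7.196%.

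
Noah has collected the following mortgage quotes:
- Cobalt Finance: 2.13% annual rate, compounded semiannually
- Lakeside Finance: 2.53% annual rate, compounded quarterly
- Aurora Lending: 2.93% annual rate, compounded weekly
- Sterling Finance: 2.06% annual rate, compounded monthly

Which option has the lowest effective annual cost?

Cobalt Finance: (1 + 0.0213/2)^2 − 1 = 2.141%
Lakeside Finance: (1 + 0.0253/4)^4 − 1 = 2.554%
Aurora Lending: (1 + 0.0293/52)^52 − 1 = 2.972%
Sterling Finance: (1 + 0.0206/12)^12 − 1 = 2.080%
The lowest effective annual rate is Sterling Finance at 2.080%.

Sterling Finance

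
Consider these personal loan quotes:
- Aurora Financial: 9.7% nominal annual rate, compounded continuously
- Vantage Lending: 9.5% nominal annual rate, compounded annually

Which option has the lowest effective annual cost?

Aurora Financial: e^0.097 − 1 = 10.186%
Vantage Lending: compounded annually, EAR = 9.500%
The lowest effective annual rate is Vantage Lending at 9.500%.

Vantage Lending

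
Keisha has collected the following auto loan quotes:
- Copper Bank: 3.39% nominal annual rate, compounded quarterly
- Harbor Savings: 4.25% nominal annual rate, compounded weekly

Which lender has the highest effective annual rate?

Harbor Savings

Copper Bank: (1 + 0.0339/4)^4 − 1 = 3.433%
Harbor Savings: (1 + 0.0425/52)^52 − 1 = 4.340%
The highest effective annual rate is Harbor Savings at 4.340%.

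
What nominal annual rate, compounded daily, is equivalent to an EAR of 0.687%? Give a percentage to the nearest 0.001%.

(1 + r/365)^365 − 1 = 0.00687, so 1 + r/365 = 1.00687^(1/365).
r/365 = 0.000019, so r = 0.006847 = 0.685%.

0.685%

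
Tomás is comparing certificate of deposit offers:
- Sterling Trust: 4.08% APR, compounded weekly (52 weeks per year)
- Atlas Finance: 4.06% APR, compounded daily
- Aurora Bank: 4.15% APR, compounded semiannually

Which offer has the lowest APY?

Atlas Finance

Sterling Trust: (1 + 0.0408/52)^52 − 1 = 4.163%
Atlas Finance: (1 + 0.0406/365)^365 − 1 = 4.143%
Aurora Bank: (1 + 0.0415/2)^2 − 1 = 4.193%
The lowest effective annual rate is Atlas Finance at 4.143%.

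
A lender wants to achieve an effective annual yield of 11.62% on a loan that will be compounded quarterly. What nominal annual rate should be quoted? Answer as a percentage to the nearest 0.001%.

11.145%

(1 + r/4)^4 − 1 = 0.1162, so 1 + r/4 = 1.1162^(1/4).
r/4 = 0.027864, so r = 0.111455 = 11.145%.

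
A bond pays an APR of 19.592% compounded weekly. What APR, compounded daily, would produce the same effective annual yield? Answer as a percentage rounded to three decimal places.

EAR = (1 + 0.19592/52)^52 − 1 = 0.215982.
Solve (1 + r/365)^365 = 1.215982: r/365 = 1.215982^(1/365) − 1 = 0.000536, so r = 0.195604 = 19.560%.

19.560%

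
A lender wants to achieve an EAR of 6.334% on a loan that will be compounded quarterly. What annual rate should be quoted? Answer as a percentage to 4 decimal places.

(1 + r/4)^4 − 1 = 0.06334, so 1 + r/4 = 1.06334^(1/4).
r/4 = 0.015472, so r = 0.061889 = 6.1889%.

6.1889%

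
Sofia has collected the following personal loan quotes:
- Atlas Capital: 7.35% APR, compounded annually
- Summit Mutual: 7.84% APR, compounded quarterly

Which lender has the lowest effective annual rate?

Atlas Capital: compounded annually, EAR = 7.350%
Summit Mutual: (1 + 0.0784/4)^4 − 1 = 8.074%
The lowest effective annual rate is Atlas Capital at 7.350%.

Atlas Capital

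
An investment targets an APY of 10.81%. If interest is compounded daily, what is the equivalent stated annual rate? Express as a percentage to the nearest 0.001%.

(1 + r/365)^365 − 1 = 0.1081, so 1 + r/365 = 1.1081^(1/365).
r/365 = 0.000281, so r = 0.102661 = 10.266%.

10.266%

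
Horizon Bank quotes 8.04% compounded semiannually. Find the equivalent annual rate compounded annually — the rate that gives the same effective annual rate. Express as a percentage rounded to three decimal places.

EAR = (1 + 0.0804/2)^2 − 1 = 0.082016.
Compounded annually, the equivalent nominal rate is the EAR itself: 8.202%.

8.202%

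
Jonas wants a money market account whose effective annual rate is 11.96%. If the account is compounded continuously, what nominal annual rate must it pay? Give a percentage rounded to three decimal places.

Continuous: nominal r satisfies e^r − 1 = 0.1196.
r = ln(1 + 0.1196) = ln(1.1196) = 0.112971 = 11.297%.

11.297%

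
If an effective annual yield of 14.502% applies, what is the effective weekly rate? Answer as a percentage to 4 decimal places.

0.2608%

The per-week rate i satisfies (1 + i)^52 = 1 + 0.14502.
i = 1.14502^(1/52) − 1 = 0.0026077 = 0.2608%.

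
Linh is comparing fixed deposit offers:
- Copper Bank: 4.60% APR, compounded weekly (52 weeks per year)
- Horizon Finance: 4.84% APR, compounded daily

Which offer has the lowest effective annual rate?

Copper Bank

Copper Bank: (1 + 0.0460/52)^52 − 1 = 4.705%
Horizon Finance: (1 + 0.0484/365)^365 − 1 = 4.959%
The lowest effective annual rate is Copper Bank at 4.705%.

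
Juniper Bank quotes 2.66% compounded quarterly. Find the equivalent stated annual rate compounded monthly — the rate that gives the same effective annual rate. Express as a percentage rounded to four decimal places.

EAR = (1 + 0.0266/4)^4 − 1 = 0.026867.
Solve (1 + r/12)^12 = 1.026867: r/12 = 1.026867^(1/12) − 1 = 0.002212, so r = 0.026541 = 2.6541%.

2.6541%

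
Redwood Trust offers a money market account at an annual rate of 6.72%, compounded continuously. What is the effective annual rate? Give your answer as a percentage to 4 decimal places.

6.9509%

With continuous compounding, EAR = e^0.0672 − 1.
e^0.0672 = 1.069509, so EAR = 0.069509 = 6.9509%.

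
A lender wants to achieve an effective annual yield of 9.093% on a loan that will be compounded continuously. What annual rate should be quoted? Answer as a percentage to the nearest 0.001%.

Continuous: nominal r satisfies e^r − 1 = 0.09093.
r = ln(1 + 0.09093) = ln(1.09093) = 0.087031 = 8.703%.

8.703%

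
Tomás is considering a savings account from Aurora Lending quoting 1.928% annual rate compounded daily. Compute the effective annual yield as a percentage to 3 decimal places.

1.947%

EAR = (1 + 0.01928/365)^365 − 1.
= (1 + 0.000053)^365 − 1 = 1.019467 − 1 = 1.947%.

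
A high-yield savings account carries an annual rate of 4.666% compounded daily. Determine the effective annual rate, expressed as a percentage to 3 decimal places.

EAR = (1 + 0.04666/365)^365 − 1.
= (1 + 0.000128)^365 − 1 = 1.047763 − 1 = 4.776%.

4.776%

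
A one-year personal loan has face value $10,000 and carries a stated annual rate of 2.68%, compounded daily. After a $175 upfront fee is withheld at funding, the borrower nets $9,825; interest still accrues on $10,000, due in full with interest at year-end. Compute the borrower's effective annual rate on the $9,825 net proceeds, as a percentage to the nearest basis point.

4.55%

Amount owed after one year: 10,000 × (1 + 0.0268/365)^365 = 10,000 × 1.027161 = $10,271.61.
Effective rate on net proceeds: 10,271.61 / 9,825 − 1 = 0.045457 = 4.55%.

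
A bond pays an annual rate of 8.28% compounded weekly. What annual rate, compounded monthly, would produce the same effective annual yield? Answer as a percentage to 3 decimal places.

8.302%

EAR = (1 + 0.0828/52)^52 − 1 = 0.086253.
Solve (1 + r/12)^12 = 1.086253: r/12 = 1.086253^(1/12) − 1 = 0.006918, so r = 0.083020 = 8.302%.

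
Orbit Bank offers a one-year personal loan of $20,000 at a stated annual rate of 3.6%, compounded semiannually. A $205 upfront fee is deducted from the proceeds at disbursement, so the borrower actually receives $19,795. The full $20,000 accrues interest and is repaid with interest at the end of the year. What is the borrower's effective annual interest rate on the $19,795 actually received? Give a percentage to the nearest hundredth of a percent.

Amount owed after one year: 20,000 × (1 + 0.036/2)^2 = 20,000 × 1.036324 = $20,726.48.
Effective rate on net proceeds: 20,726.48 / 19,795 − 1 = 0.047056 = 4.71%.

4.71%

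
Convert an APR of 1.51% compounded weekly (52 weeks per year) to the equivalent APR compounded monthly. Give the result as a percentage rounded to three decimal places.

EAR = (1 + 0.0151/52)^52 − 1 = 0.015212.
Solve (1 + r/12)^12 = 1.015212: r/12 = 1.015212^(1/12) − 1 = 0.001259, so r = 0.015107 = 1.511%.

1.511%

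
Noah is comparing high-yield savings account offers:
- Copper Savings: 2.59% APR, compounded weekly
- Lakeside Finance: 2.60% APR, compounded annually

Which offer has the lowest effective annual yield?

Copper Savings: (1 + 0.0259/52)^52 − 1 = 2.623%
Lakeside Finance: compounded annually, EAR = 2.600%
The lowest effective annual rate is Lakeside Finance at 2.600%.

Lakeside Finance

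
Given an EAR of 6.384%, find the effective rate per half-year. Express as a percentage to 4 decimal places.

The per-half-year rate i satisfies (1 + i)^2 = 1 + 0.06384.
i = 1.06384^(1/2) − 1 = 0.0314262 = 3.1426%.

3.1426%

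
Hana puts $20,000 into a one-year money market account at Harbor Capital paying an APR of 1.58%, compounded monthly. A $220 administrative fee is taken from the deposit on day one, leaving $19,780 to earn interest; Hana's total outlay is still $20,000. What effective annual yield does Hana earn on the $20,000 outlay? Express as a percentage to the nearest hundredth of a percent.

Value after one year: 19,780 × (1 + 0.0158/12)^12 = 19,780 × 1.015915 = $20,094.80.
Effective yield on the $20,000 outlay: 20,094.80 / 20,000 − 1 = 0.004740 = 0.47%.

0.47%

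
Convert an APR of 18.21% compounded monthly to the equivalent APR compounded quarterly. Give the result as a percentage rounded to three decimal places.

18.488%

EAR = (1 + 0.1821/12)^12 − 1 = 0.198094.
Solve (1 + r/4)^4 = 1.198094: r/4 = 1.198094^(1/4) − 1 = 0.046219, so r = 0.184877 = 18.488%.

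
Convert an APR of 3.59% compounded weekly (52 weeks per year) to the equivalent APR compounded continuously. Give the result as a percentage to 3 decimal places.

EAR = (1 + 0.0359/52)^52 − 1 = 0.036539.
Equivalent continuous rate: r = ln(1 + 0.036539) = 0.035888 = 3.589%.

3.589%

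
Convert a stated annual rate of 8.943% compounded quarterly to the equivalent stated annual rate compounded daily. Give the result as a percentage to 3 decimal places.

8.846%

EAR = (1 + 0.08943/4)^4 − 1 = 0.092474.
Solve (1 + r/365)^365 = 1.092474: r/365 = 1.092474^(1/365) − 1 = 0.000242, so r = 0.088456 = 8.846%.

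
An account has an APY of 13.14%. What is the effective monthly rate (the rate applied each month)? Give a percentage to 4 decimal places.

The per-month rate i satisfies (1 + i)^12 = 1 + 0.1314.
i = 1.1314^(1/12) − 1 = 0.0103411 = 1.0341%.

1.0341%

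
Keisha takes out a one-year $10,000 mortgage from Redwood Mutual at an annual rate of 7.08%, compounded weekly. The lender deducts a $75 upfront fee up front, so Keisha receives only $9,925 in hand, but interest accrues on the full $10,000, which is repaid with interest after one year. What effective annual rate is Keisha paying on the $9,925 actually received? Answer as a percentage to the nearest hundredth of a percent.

8.14%

Amount owed after one year: 10,000 × (1 + 0.0708/52)^52 = 10,000 × 1.073315 = $10,733.15.
Effective rate on net proceeds: 10,733.15 / 9,925 − 1 = 0.081426 = 8.14%.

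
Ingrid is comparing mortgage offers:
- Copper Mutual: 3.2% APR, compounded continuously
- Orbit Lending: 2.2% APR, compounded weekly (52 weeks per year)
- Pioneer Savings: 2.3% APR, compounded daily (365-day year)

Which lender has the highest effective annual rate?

Copper Mutual: e^0.032 − 1 = 3.252%
Orbit Lending: (1 + 0.022/52)^52 − 1 = 2.224%
Pioneer Savings: (1 + 0.023/365)^365 − 1 = 2.327%
The highest effective annual rate is Copper Mutual at 3.252%.

Copper Mutual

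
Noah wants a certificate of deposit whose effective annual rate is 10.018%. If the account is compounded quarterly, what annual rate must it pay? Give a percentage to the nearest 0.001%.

9.662%

(1 + r/4)^4 − 1 = 0.10018, so 1 + r/4 = 1.10018^(1/4).
r/4 = 0.024156, so r = 0.096622 = 9.662%.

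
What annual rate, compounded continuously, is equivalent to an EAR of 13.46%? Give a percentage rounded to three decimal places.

Continuous: nominal r satisfies e^r − 1 = 0.1346.
r = ln(1 + 0.1346) = ln(1.1346) = 0.126280 = 12.628%.

12.628%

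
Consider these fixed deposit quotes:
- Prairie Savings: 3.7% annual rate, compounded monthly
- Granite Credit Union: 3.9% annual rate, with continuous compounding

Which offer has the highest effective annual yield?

Granite Credit Union

Prairie Savings: (1 + 0.037/12)^12 − 1 = 3.763%
Granite Credit Union: e^0.039 − 1 = 3.977%
The highest effective annual rate is Granite Credit Union at 3.977%.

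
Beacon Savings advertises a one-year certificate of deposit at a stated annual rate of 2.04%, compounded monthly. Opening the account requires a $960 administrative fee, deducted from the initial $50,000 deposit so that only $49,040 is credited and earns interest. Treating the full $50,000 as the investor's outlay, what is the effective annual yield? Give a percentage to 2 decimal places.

0.10%

Value after one year: 49,040 × (1 + 0.0204/12)^12 = 49,040 × 1.020592 = $50,049.82.
Effective yield on the $50,000 outlay: 50,049.82 / 50,000 − 1 = 0.000996 = 0.10%.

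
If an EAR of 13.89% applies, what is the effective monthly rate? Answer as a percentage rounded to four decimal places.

1.0898%

The per-month rate i satisfies (1 + i)^12 = 1 + 0.1389.
i = 1.1389^(1/12) − 1 = 0.0108975 = 1.0898%.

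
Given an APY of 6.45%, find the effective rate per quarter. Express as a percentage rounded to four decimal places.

The per-quarter rate i satisfies (1 + i)^4 = 1 + 0.0645.
i = 1.0645^(1/4) − 1 = 0.0157490 = 1.5749%.

1.5749%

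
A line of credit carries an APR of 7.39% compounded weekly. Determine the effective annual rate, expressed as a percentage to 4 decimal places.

7.6643%

EAR = (1 + 0.0739/52)^52 − 1.
= 1.076643 − 1 = 7.6643%.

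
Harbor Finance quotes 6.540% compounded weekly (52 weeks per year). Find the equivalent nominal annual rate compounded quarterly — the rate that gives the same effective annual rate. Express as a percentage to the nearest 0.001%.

EAR = (1 + 0.06540/52)^52 − 1 = 0.067542.
Solve (1 + r/4)^4 = 1.067542: r/4 = 1.067542^(1/4) − 1 = 0.016474, so r = 0.065896 = 6.590%.

6.590%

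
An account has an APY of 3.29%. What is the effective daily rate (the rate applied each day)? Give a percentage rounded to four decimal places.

0.0089%

The per-day rate i satisfies (1 + i)^365 = 1 + 0.0329.
i = 1.0329^(1/365) − 1 = 0.0000887 = 0.0089%.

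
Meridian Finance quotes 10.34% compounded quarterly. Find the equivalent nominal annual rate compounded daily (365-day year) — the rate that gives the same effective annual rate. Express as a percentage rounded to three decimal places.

10.210%

EAR = (1 + 0.1034/4)^4 − 1 = 0.107479.
Solve (1 + r/365)^365 = 1.107479: r/365 = 1.107479^(1/365) − 1 = 0.000280, so r = 0.102100 = 10.210%.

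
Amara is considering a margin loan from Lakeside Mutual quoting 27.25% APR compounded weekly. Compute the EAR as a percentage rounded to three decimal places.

31.231%

EAR = (1 + 0.2725/52)^52 − 1.
= 1.312309 − 1 = 31.231%.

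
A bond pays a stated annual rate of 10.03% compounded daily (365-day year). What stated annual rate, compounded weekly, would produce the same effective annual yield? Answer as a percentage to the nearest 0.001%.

10.038%

EAR = (1 + 0.1003/365)^365 − 1 = 0.105487.
Solve (1 + r/52)^52 = 1.105487: r/52 = 1.105487^(1/52) − 1 = 0.001930, so r = 0.100383 = 10.038%.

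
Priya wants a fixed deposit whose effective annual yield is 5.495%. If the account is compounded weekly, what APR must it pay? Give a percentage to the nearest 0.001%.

(1 + r/52)^52 − 1 = 0.05495, so 1 + r/52 = 1.05495^(1/52).
r/52 = 0.001029, so r = 0.053521 = 5.352%.

5.352%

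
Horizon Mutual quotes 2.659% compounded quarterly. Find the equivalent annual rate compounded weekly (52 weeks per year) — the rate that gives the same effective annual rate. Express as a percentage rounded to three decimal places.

2.651%

EAR = (1 + 0.02659/4)^4 − 1 = 0.026856.
Solve (1 + r/52)^52 = 1.026856: r/52 = 1.026856^(1/52) − 1 = 0.000510, so r = 0.026509 = 2.651%.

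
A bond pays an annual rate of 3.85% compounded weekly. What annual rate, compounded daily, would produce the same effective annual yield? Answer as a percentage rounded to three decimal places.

EAR = (1 + 0.0385/52)^52 − 1 = 0.039236.
Solve (1 + r/365)^365 = 1.039236: r/365 = 1.039236^(1/365) − 1 = 0.000105, so r = 0.038488 = 3.849%.

3.849%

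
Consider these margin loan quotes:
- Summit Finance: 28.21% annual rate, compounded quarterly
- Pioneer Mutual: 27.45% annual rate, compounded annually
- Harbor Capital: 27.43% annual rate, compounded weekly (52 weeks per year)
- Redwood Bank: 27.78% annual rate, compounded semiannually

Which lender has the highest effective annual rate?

Harbor Capital

Summit Finance: (1 + 0.2821/4)^4 − 1 = 31.337%
Pioneer Mutual: compounded annually, EAR = 27.450%
Harbor Capital: (1 + 0.2743/52)^52 − 1 = 31.466%
Redwood Bank: (1 + 0.2778/2)^2 − 1 = 29.709%
The highest effective annual rate is Harbor Capital at 31.466%.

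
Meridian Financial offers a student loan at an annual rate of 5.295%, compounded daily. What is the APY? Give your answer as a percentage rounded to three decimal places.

5.437%

EAR = (1 + 0.05295/365)^365 − 1.
= (1 + 0.000145)^365 − 1 = 1.054373 − 1 = 5.437%.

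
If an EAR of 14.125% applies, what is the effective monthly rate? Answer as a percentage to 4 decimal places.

The per-month rate i satisfies (1 + i)^12 = 1 + 0.14125.
i = 1.14125^(1/12) − 1 = 0.0110712 = 1.1071%.

1.1071%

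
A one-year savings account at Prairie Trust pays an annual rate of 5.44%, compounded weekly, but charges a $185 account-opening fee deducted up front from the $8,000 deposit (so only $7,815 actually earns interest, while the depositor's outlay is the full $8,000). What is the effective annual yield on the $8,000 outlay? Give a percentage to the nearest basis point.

3.15%

Value after one year: 7,815 × (1 + 0.0544/52)^52 = 7,815 × 1.055877 = $8,251.68.
Effective yield on the $8,000 outlay: 8,251.68 / 8,000 − 1 = 0.031460 = 3.15%.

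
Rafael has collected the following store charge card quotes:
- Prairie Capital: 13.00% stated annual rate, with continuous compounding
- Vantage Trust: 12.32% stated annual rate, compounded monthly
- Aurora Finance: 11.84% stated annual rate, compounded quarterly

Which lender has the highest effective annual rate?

Prairie Capital: e^0.1300 − 1 = 13.883%
Vantage Trust: (1 + 0.1232/12)^12 − 1 = 13.040%
Aurora Finance: (1 + 0.1184/4)^4 − 1 = 12.376%
The highest effective annual rate is Prairie Capital at 13.883%.

Prairie Capital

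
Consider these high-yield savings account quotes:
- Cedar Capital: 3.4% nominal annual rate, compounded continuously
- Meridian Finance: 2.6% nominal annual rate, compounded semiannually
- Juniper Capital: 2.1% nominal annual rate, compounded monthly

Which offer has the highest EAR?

Cedar Capital: e^0.034 − 1 = 3.458%
Meridian Finance: (1 + 0.026/2)^2 − 1 = 2.617%
Juniper Capital: (1 + 0.021/12)^12 − 1 = 2.120%
The highest effective annual rate is Cedar Capital at 3.458%.

Cedar Capital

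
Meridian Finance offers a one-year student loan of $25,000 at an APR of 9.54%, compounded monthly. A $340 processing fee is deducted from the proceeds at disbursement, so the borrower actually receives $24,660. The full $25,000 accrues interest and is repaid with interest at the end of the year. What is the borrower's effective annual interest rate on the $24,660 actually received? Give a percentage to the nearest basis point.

Amount owed after one year: 25,000 × (1 + 0.0954/12)^12 = 25,000 × 1.099684 = $27,492.10.
Effective rate on net proceeds: 27,492.10 / 24,660 − 1 = 0.114846 = 11.48%.

11.48%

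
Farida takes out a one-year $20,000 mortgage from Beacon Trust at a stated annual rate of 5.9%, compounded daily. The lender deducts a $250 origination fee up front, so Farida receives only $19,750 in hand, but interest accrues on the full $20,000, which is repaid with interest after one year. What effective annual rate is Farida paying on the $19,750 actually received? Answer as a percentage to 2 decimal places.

Amount owed after one year: 20,000 × (1 + 0.059/365)^365 = 20,000 × 1.060770 = $21,215.40.
Effective rate on net proceeds: 21,215.40 / 19,750 − 1 = 0.074198 = 7.42%.

7.42%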